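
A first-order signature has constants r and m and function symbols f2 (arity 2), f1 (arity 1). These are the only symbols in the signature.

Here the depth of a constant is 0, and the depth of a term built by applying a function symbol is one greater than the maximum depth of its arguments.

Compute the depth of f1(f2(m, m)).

depth(f2(m, m)) = 1 + max(0, 0) = 1
depth(f1(f2(m, m))) = 1 + depth(f2(m, m)) = 1 + 1 = 2

2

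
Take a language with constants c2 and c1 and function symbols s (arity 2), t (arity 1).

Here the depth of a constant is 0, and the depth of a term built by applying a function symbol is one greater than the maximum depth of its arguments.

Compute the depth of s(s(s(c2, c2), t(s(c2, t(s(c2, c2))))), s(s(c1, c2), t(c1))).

6

depth(s(c2, c2)) = 1 + max(0, 0) = 1
depth(t(s(c2, c2))) = 1 + depth(s(c2, c2)) = 1 + 1 = 2
depth(s(c2, t(s(c2, c2)))) = 1 + max(0, 2) = 3
depth(t(s(c2, t(s(c2, c2))))) = 1 + depth(s(c2, t(s(c2, c2)))) = 1 + 3 = 4
depth(s(s(c2, c2), t(s(c2, t(s(c2, c2)))))) = 1 + max(1, 4) = 5
depth(s(c1, c2)) = 1 + max(0, 0) = 1
depth(t(c1)) = 1 + depth(c1) = 1 + 0 = 1
depth(s(s(c1, c2), t(c1))) = 1 + max(1, 1) = 2
depth(s(s(s(c2, c2), t(s(c2, t(s(c2, c2))))), s(s(c1, c2), t(c1)))) = 1 + max(5, 2) = 6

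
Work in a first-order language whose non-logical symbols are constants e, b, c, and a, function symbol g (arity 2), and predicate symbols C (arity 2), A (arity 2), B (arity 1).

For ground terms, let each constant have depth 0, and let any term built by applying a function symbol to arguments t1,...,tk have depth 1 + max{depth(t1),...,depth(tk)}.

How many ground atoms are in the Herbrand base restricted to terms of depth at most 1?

820

First count ground terms of depth ≤ 1.
If N_k denotes the number of depth-≤k ground terms, the 4 constants give N_0 = 4, and each function symbol of arity r contributes N_{k-1}^r new terms at level k: N_k = 4 + N_{k-1}^2.
N_0 = 4
N_1 = 4 + 4^2 = 20
So |H| = 20.
For each predicate symbol, the number of ground atoms is |H| raised to its arity; summing:
  C: 20^2 = 400;  A: 20^2 = 400;  B: 20
Total ground atoms: 400 + 400 + 20 = 820.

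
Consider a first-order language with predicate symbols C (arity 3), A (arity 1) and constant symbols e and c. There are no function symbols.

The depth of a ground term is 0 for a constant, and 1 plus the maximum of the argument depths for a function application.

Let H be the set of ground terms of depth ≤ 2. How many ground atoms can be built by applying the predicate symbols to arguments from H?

First count ground terms of depth ≤ 2.
With no function symbols every ground term is a constant, so there are exactly 2 ground terms at every depth bound.
N_0 = 2
N_1 = 2
N_2 = 2
So |H| = 2.
Each predicate of arity r yields |H|^r ground atoms (one per choice of an r-tuple from H):
  C: 2^3 = 8;  A: 2
Total ground atoms: 8 + 2 = 10.

10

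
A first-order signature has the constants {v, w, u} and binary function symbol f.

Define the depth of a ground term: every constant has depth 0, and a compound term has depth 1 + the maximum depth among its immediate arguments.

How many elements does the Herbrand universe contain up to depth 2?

147

If N_k denotes the number of depth-≤k ground terms, the 3 constants give N_0 = 3, and each function symbol of arity r contributes N_{k-1}^r new terms at level k: N_k = 3 + N_{k-1}^2.
N_0 = 3
N_1 = 3 + 3^2 = 12
N_2 = 3 + 12^2 = 147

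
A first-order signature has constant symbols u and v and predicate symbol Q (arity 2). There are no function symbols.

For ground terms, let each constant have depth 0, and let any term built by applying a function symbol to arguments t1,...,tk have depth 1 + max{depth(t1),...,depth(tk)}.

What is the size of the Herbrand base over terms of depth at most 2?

4

First count ground terms of depth ≤ 2.
With no function symbols every ground term is a constant, so there are exactly 2 ground terms at every depth bound.
N_0 = 2
N_1 = 2
N_2 = 2
Explicitly: u, v.
So |H| = 2.
A ground atom is a predicate applied to a tuple of terms from H, so the count is the sum over predicates of |H|^arity:
  Q: 2^2 = 4
Total ground atoms: 4.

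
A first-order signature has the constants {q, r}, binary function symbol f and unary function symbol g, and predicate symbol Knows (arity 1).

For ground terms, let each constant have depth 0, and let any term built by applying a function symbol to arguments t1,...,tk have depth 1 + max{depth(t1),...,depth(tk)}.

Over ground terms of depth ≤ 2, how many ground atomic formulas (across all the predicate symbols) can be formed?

74

First count ground terms of depth ≤ 2.
Let N_k = |{terms of depth ≤ k}|. Then N_0 = 2 and N_k = 2 + N_{k-1}^2 + N_{k-1} for k ≥ 1 (one summand per function symbol, arity giving the exponent).
N_0 = 2
N_1 = 2 + 2^2 + 2 = 8
N_2 = 2 + 8^2 + 8 = 74
So |H| = 74.
Each predicate of arity r yields |H|^r ground atoms (one per choice of an r-tuple from H):
  Knows: 74
Total ground atoms: 74.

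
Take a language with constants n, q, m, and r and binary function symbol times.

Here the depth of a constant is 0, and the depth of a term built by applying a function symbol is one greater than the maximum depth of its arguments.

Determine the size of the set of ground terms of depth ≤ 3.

Count level by level. With function symbols times/2, the terms of depth ≤ k are the 4 constants together with each function applied to depth-≤(k−1) tuples, so N_k = 4 + N_{k-1}^2.
N_0 = 4
N_1 = 4 + 4^2 = 20
N_2 = 4 + 20^2 = 404
N_3 = 4 + 404^2 = 163220

163220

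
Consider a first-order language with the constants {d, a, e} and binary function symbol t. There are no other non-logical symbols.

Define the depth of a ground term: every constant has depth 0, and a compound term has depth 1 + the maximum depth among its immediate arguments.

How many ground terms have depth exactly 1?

Write N_k for the number of ground terms of depth ≤ k. A term of depth ≤ k is either a constant or a function symbol applied to arguments of depth ≤ k−1, so N_k = 3 + N_{k-1}^2.
N_0 = 3
N_1 = 3 + 3^2 = 12
Terms of depth exactly 1: N_1 − N_0 = 12 − 3 = 9.

9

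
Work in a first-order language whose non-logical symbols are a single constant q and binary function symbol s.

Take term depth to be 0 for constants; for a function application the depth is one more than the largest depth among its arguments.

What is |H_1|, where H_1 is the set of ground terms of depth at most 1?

If N_k denotes the number of depth-≤k ground terms, the 1 constant gives N_0 = 1, and each function symbol of arity r contributes N_{k-1}^r new terms at level k: N_k = 1 + N_{k-1}^2.
N_0 = 1
N_1 = 1 + 1^2 = 2
Explicitly: q, s(q, q).

2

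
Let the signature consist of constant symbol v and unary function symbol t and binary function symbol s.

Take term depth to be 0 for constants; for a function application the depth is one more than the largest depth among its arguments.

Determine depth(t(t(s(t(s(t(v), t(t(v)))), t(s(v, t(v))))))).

depth(t(v)) = 1 + depth(v) = 1 + 0 = 1
depth(t(t(v))) = 1 + depth(t(v)) = 1 + 1 = 2
depth(s(t(v), t(t(v)))) = 1 + max(1, 2) = 3
depth(t(s(t(v), t(t(v))))) = 1 + depth(s(t(v), t(t(v)))) = 1 + 3 = 4
depth(s(v, t(v))) = 1 + max(0, 1) = 2
depth(t(s(v, t(v)))) = 1 + depth(s(v, t(v))) = 1 + 2 = 3
depth(s(t(s(t(v), t(t(v)))), t(s(v, t(v))))) = 1 + max(4, 3) = 5
depth(t(s(t(s(t(v), t(t(v)))), t(s(v, t(v)))))) = 1 + depth(s(t(s(t(v), t(t(v)))), t(s(v, t(v))))) = 1 + 5 = 6
depth(t(t(s(t(s(t(v), t(t(v)))), t(s(v, t(v))))))) = 1 + depth(t(s(t(s(t(v), t(t(v)))), t(s(v, t(v)))))) = 1 + 6 = 7

7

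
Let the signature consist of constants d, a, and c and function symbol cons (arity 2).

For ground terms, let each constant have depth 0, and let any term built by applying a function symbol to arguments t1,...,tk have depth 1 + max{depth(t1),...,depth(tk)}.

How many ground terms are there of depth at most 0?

If N_k denotes the number of depth-≤k ground terms, the 3 constants give N_0 = 3, and each function symbol of arity r contributes N_{k-1}^r new terms at level k: N_k = 3 + N_{k-1}^2.
N_0 = 3

3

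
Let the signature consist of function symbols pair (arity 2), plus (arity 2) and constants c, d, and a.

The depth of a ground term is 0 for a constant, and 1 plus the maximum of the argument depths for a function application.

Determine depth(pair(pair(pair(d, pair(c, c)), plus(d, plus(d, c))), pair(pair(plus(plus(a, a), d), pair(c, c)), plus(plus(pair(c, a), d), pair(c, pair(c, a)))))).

5

depth(pair(c, c)) = 1 + max(0, 0) = 1
depth(pair(d, pair(c, c))) = 1 + max(0, 1) = 2
depth(plus(d, c)) = 1 + max(0, 0) = 1
depth(plus(d, plus(d, c))) = 1 + max(0, 1) = 2
depth(pair(pair(d, pair(c, c)), plus(d, plus(d, c)))) = 1 + max(2, 2) = 3
depth(plus(a, a)) = 1 + max(0, 0) = 1
depth(plus(plus(a, a), d)) = 1 + max(1, 0) = 2
depth(pair(plus(plus(a, a), d), pair(c, c))) = 1 + max(2, 1) = 3
depth(pair(c, a)) = 1 + max(0, 0) = 1
depth(plus(pair(c, a), d)) = 1 + max(1, 0) = 2
depth(pair(c, pair(c, a))) = 1 + max(0, 1) = 2
depth(plus(plus(pair(c, a), d), pair(c, pair(c, a)))) = 1 + max(2, 2) = 3
depth(pair(pair(plus(plus(a, a), d), pair(c, c)), plus(plus(pair(c, a), d), pair(c, pair(c, a))))) = 1 + max(3, 3) = 4
depth(pair(pair(pair(d, pair(c, c)), plus(d, plus(d, c))), pair(pair(plus(plus(a, a), d), pair(c, c)), plus(plus(pair(c, a), d), pair(c, pair(c, a)))))) = 1 + max(3, 4) = 5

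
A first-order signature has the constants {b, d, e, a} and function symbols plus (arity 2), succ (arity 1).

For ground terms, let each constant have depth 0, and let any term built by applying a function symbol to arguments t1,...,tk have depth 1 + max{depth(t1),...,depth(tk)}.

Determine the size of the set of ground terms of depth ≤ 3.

If N_k denotes the number of depth-≤k ground terms, the 4 constants give N_0 = 4, and each function symbol of arity r contributes N_{k-1}^r new terms at level k: N_k = 4 + N_{k-1}^2 + N_{k-1}.
N_0 = 4
N_1 = 4 + 4^2 + 4 = 24
N_2 = 4 + 24^2 + 24 = 604
N_3 = 4 + 604^2 + 604 = 365424

365424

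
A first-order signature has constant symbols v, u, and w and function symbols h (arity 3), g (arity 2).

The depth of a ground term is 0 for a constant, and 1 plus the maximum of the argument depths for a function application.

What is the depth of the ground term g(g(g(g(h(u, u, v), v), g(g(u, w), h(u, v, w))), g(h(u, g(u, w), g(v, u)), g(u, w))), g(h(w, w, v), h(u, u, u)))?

depth(h(u, u, v)) = 1 + max(0, 0, 0) = 1
depth(g(h(u, u, v), v)) = 1 + max(1, 0) = 2
depth(g(u, w)) = 1 + max(0, 0) = 1
depth(h(u, v, w)) = 1 + max(0, 0, 0) = 1
depth(g(g(u, w), h(u, v, w))) = 1 + max(1, 1) = 2
depth(g(g(h(u, u, v), v), g(g(u, w), h(u, v, w)))) = 1 + max(2, 2) = 3
depth(g(v, u)) = 1 + max(0, 0) = 1
depth(h(u, g(u, w), g(v, u))) = 1 + max(0, 1, 1) = 2
depth(g(h(u, g(u, w), g(v, u)), g(u, w))) = 1 + max(2, 1) = 3
depth(g(g(g(h(u, u, v), v), g(g(u, w), h(u, v, w))), g(h(u, g(u, w), g(v, u)), g(u, w)))) = 1 + max(3, 3) = 4
depth(h(w, w, v)) = 1 + max(0, 0, 0) = 1
depth(h(u, u, u)) = 1 + max(0, 0, 0) = 1
depth(g(h(w, w, v), h(u, u, u))) = 1 + max(1, 1) = 2
depth(g(g(g(g(h(u, u, v), v), g(g(u, w), h(u, v, w))), g(h(u, g(u, w), g(v, u)), g(u, w))), g(h(w, w, v), h(u, u, u)))) = 1 + max(4, 2) = 5

5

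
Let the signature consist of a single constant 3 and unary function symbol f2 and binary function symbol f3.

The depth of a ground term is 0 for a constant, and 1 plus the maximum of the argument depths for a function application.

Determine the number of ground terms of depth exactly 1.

Let N_k count ground terms of depth at most k. Each non-constant term of depth ≤ k is some function symbol applied to depth-≤(k−1) arguments, giving N_k = 1 + N_{k-1} + N_{k-1}^2.
N_0 = 1
N_1 = 1 + 1 + 1^2 = 3
Terms of depth exactly 1: N_1 − N_0 = 3 − 1 = 2.

2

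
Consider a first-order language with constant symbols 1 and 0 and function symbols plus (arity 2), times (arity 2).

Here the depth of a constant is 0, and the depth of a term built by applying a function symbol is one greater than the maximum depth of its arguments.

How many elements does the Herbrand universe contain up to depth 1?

If N_k denotes the number of depth-≤k ground terms, the 2 constants give N_0 = 2, and each function symbol of arity r contributes N_{k-1}^r new terms at level k: N_k = 2 + N_{k-1}^2 + N_{k-1}^2.
N_0 = 2
N_1 = 2 + 2^2 + 2^2 = 10
Explicitly: 1, 0, plus(1, 1), plus(1, 0), plus(0, 1), plus(0, 0), times(1, 1), times(1, 0), times(0, 1), times(0, 0).

10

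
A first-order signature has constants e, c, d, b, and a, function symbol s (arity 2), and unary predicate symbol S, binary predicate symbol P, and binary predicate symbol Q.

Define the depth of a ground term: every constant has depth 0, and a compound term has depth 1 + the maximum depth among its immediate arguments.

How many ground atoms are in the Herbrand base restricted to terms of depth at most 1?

First count ground terms of depth ≤ 1.
If N_k denotes the number of depth-≤k ground terms, the 5 constants give N_0 = 5, and each function symbol of arity r contributes N_{k-1}^r new terms at level k: N_k = 5 + N_{k-1}^2.
N_0 = 5
N_1 = 5 + 5^2 = 30
So |H| = 30.
A ground atom is a predicate applied to a tuple of terms from H, so the count is the sum over predicates of |H|^arity:
  S: 30;  P: 30^2 = 900;  Q: 30^2 = 900
Total ground atoms: 30 + 900 + 900 = 1830.

1830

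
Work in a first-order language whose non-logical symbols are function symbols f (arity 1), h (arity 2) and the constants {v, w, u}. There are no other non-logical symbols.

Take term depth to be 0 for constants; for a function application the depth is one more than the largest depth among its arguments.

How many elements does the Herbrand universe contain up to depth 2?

243

If N_k denotes the number of depth-≤k ground terms, the 3 constants give N_0 = 3, and each function symbol of arity r contributes N_{k-1}^r new terms at level k: N_k = 3 + N_{k-1} + N_{k-1}^2.
N_0 = 3
N_1 = 3 + 3 + 3^2 = 15
N_2 = 3 + 15 + 15^2 = 243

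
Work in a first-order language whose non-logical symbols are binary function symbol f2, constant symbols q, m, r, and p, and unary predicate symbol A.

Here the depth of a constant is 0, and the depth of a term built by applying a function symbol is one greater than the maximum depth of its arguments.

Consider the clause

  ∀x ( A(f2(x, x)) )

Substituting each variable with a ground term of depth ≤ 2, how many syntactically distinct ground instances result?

404

Ground terms of depth ≤ 2:
  Let N_k = |{terms of depth ≤ k}|. Then N_0 = 4 and N_k = 4 + N_{k-1}^2 for k ≥ 1 (one summand per function symbol, arity giving the exponent).
  N_0 = 4
  N_1 = 4 + 4^2 = 20
  N_2 = 4 + 20^2 = 404
So there are 404 ground terms available for substitution.
The clause has 1 distinct variable (x), which appears in the body. In the free term algebra distinct substitutions yield syntactically distinct ground instances.
Number of ground instances = 404.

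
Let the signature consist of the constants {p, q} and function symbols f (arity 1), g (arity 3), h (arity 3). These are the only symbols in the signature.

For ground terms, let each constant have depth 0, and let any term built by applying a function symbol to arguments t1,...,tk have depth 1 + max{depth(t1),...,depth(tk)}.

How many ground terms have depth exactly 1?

18

Write N_k for the number of ground terms of depth ≤ k. A term of depth ≤ k is either a constant or a function symbol applied to arguments of depth ≤ k−1, so N_k = 2 + N_{k-1} + N_{k-1}^3 + N_{k-1}^3.
N_0 = 2
N_1 = 2 + 2 + 2^3 + 2^3 = 20
Terms of depth exactly 1: N_1 − N_0 = 20 − 2 = 18.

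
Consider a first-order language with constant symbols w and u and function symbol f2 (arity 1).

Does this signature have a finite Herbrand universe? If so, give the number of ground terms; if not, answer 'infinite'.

The signature has at least one function symbol (f2, arity 1) and at least one constant (w).
Iterating f2 gives infinitely many distinct ground terms: w, f2(w), f2(f2(w)), ...
So the Herbrand universe is infinite.

infinite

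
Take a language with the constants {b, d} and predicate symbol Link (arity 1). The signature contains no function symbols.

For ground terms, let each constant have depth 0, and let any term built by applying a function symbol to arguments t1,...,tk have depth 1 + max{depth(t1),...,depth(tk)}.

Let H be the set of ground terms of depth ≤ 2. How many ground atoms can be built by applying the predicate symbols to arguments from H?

2

First count ground terms of depth ≤ 2.
With no function symbols every ground term is a constant, so there are exactly 2 ground terms at every depth bound.
N_0 = 2
N_1 = 2
N_2 = 2
So |H| = 2.
Ground atoms are formed by filling each argument slot of a predicate with a term from H, so an r-ary predicate gives |H|^r atoms:
  Link: 2
Total ground atoms: 2.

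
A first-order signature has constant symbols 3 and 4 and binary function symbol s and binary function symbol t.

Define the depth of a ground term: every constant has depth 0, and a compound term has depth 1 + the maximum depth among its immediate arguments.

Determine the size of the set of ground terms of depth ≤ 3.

Write N_k for the number of ground terms of depth ≤ k. A term of depth ≤ k is either a constant or a function symbol applied to arguments of depth ≤ k−1, so N_k = 2 + N_{k-1}^2 + N_{k-1}^2.
N_0 = 2
N_1 = 2 + 2^2 + 2^2 = 10
N_2 = 2 + 10^2 + 10^2 = 202
N_3 = 2 + 202^2 + 202^2 = 81610

81610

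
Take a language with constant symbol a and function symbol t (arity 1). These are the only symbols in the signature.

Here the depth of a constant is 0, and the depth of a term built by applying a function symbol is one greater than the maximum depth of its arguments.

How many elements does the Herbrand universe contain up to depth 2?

Let N_k count ground terms of depth at most k. Each non-constant term of depth ≤ k is some function symbol applied to depth-≤(k−1) arguments, giving N_k = 1 + N_{k-1}.
N_0 = 1
N_1 = 1 + 1 = 2
N_2 = 1 + 2 = 3

3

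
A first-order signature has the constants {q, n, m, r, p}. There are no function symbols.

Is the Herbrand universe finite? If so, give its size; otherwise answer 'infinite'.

There are no function symbols, so every ground term is one of the 5 constants.
The Herbrand universe is {q, n, m, r, p}, which is finite with 5 elements.

5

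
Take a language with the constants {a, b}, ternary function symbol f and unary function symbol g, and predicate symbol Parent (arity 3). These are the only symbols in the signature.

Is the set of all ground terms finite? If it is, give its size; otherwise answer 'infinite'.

infinite

The signature has at least one function symbol (f, arity 3) and at least one constant (a).
Iterating f gives infinitely many distinct ground terms: a, f(a, a, a), f(f(a, a, a), f(a, a, a), f(a, a, a)), ...
So the Herbrand universe is infinite.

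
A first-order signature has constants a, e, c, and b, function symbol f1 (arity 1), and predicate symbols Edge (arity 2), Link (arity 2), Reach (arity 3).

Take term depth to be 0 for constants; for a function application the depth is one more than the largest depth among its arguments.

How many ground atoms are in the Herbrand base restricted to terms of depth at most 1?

First count ground terms of depth ≤ 1.
Let N_k count ground terms of depth at most k. Each non-constant term of depth ≤ k is some function symbol applied to depth-≤(k−1) arguments, giving N_k = 4 + N_{k-1}.
N_0 = 4
N_1 = 4 + 4 = 8
Explicitly: a, e, c, b, f1(a), f1(e), f1(c), f1(b).
So |H| = 8.
For each predicate symbol, the number of ground atoms is |H| raised to its arity; summing:
  Edge: 8^2 = 64;  Link: 8^2 = 64;  Reach: 8^3 = 512
Total ground atoms: 64 + 64 + 512 = 640.

640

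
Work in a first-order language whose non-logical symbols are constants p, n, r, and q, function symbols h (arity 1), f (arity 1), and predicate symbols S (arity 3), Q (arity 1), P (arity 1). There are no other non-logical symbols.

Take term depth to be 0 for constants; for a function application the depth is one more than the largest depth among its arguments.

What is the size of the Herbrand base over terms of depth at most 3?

216120

First count ground terms of depth ≤ 3.
Let N_k count ground terms of depth at most k. Each non-constant term of depth ≤ k is some function symbol applied to depth-≤(k−1) arguments, giving N_k = 4 + N_{k-1} + N_{k-1}.
N_0 = 4
N_1 = 4 + 4 + 4 = 12
N_2 = 4 + 12 + 12 = 28
N_3 = 4 + 28 + 28 = 60
So |H| = 60.
A ground atom is a predicate applied to a tuple of terms from H, so the count is the sum over predicates of |H|^arity:
  S: 60^3 = 216000;  Q: 60;  P: 60
Total ground atoms: 216000 + 60 + 60 = 216120.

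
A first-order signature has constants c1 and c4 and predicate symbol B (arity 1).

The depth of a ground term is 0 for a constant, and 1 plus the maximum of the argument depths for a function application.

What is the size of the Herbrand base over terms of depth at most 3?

First count ground terms of depth ≤ 3.
With no function symbols every ground term is a constant, so there are exactly 2 ground terms at every depth bound.
N_0 = 2
N_1 = 2
N_2 = 2
N_3 = 2
So |H| = 2.
A ground atom is a predicate applied to a tuple of terms from H, so the count is the sum over predicates of |H|^arity:
  B: 2
Total ground atoms: 2.

2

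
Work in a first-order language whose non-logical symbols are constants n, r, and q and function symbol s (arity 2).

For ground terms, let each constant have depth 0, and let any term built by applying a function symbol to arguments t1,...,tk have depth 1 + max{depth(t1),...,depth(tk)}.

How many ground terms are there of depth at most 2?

147

If N_k denotes the number of depth-≤k ground terms, the 3 constants give N_0 = 3, and each function symbol of arity r contributes N_{k-1}^r new terms at level k: N_k = 3 + N_{k-1}^2.
N_0 = 3
N_1 = 3 + 3^2 = 12
N_2 = 3 + 12^2 = 147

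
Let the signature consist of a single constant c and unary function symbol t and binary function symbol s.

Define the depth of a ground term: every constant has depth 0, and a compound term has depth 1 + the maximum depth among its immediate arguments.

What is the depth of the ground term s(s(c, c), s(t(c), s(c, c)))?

3

depth(s(c, c)) = 1 + max(0, 0) = 1
depth(t(c)) = 1 + depth(c) = 1 + 0 = 1
depth(s(t(c), s(c, c))) = 1 + max(1, 1) = 2
depth(s(s(c, c), s(t(c), s(c, c)))) = 1 + max(1, 2) = 3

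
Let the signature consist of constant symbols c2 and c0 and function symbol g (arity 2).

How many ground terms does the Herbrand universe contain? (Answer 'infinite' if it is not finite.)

infinite

The signature has at least one function symbol (g, arity 2) and at least one constant (c2).
Iterating g gives infinitely many distinct ground terms: c2, g(c2, c2), g(g(c2, c2), g(c2, c2)), ...
So the Herbrand universe is infinite.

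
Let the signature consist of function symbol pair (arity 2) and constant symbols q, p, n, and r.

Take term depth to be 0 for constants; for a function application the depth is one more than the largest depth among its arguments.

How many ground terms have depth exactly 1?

16

Let N_k = |{terms of depth ≤ k}|. Then N_0 = 4 and N_k = 4 + N_{k-1}^2 for k ≥ 1 (one summand per function symbol, arity giving the exponent).
N_0 = 4
N_1 = 4 + 4^2 = 20
Terms of depth exactly 1: N_1 − N_0 = 20 − 4 = 16.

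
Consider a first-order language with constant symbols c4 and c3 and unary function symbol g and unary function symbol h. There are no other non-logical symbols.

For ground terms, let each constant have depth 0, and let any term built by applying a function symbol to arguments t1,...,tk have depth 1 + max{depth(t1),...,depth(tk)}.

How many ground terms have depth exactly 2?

8

Write N_k for the number of ground terms of depth ≤ k. A term of depth ≤ k is either a constant or a function symbol applied to arguments of depth ≤ k−1, so N_k = 2 + N_{k-1} + N_{k-1}.
N_0 = 2
N_1 = 2 + 2 + 2 = 6
N_2 = 2 + 6 + 6 = 14
Terms of depth exactly 2: N_2 − N_1 = 14 − 6 = 8.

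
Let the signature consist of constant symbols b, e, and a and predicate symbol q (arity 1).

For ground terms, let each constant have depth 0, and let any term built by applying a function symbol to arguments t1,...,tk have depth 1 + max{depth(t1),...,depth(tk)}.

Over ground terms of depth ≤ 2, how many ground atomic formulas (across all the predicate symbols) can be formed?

3

First count ground terms of depth ≤ 2.
With no function symbols every ground term is a constant, so there are exactly 3 ground terms at every depth bound.
N_0 = 3
N_1 = 3
N_2 = 3
Explicitly: b, e, a.
So |H| = 3.
For each predicate symbol, the number of ground atoms is |H| raised to its arity; summing:
  q: 3
Total ground atoms: 3.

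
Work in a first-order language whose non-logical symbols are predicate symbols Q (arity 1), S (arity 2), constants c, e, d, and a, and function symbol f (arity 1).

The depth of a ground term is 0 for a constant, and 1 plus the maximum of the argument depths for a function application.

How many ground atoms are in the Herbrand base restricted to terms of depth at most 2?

First count ground terms of depth ≤ 2.
If N_k denotes the number of depth-≤k ground terms, the 4 constants give N_0 = 4, and each function symbol of arity r contributes N_{k-1}^r new terms at level k: N_k = 4 + N_{k-1}.
N_0 = 4
N_1 = 4 + 4 = 8
N_2 = 4 + 8 = 12
So |H| = 12.
For each predicate symbol, the number of ground atoms is |H| raised to its arity; summing:
  Q: 12;  S: 12^2 = 144
Total ground atoms: 12 + 144 = 156.

156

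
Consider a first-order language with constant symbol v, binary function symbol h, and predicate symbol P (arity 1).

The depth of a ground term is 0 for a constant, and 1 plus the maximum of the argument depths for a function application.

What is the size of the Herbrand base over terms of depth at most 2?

First count ground terms of depth ≤ 2.
If N_k denotes the number of depth-≤k ground terms, the 1 constant gives N_0 = 1, and each function symbol of arity r contributes N_{k-1}^r new terms at level k: N_k = 1 + N_{k-1}^2.
N_0 = 1
N_1 = 1 + 1^2 = 2
N_2 = 1 + 2^2 = 5
Explicitly: v, h(v, v), h(v, h(v, v)), h(h(v, v), v), h(h(v, v), h(v, v)).
So |H| = 5.
Each predicate of arity r yields |H|^r ground atoms (one per choice of an r-tuple from H):
  P: 5
Total ground atoms: 5.

5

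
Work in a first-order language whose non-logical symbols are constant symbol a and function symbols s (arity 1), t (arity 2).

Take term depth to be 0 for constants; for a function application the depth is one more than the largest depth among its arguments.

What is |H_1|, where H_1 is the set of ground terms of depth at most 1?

3

Count level by level. With function symbols s/1, t/2, the terms of depth ≤ k are the 1 constant together with each function applied to depth-≤(k−1) tuples, so N_k = 1 + N_{k-1} + N_{k-1}^2.
N_0 = 1
N_1 = 1 + 1 + 1^2 = 3
Explicitly: a, s(a), t(a, a).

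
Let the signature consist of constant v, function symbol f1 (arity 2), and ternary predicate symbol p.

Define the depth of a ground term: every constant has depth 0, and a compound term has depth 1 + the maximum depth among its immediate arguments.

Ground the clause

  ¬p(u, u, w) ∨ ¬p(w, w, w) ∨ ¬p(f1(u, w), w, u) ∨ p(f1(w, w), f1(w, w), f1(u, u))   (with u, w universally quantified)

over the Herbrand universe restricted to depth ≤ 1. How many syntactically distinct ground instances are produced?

4

Ground terms of depth ≤ 1:
  Let N_k count ground terms of depth at most k. Each non-constant term of depth ≤ k is some function symbol applied to depth-≤(k−1) arguments, giving N_k = 1 + N_{k-1}^2.
  N_0 = 1
  N_1 = 1 + 1^2 = 2
  Explicitly: v, f1(v, v).
So there are 2 ground terms available for substitution.
There are 2 variables to instantiate (u, w), each occurring in at least one literal, so different choices give different ground instances.
Number of ground instances = 2^2 = 4.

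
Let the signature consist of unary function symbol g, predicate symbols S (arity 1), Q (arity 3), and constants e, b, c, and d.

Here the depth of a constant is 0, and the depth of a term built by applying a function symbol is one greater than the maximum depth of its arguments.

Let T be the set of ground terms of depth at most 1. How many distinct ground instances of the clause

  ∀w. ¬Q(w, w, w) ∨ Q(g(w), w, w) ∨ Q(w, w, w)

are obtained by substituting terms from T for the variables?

Ground terms of depth ≤ 1:
  Let N_k count ground terms of depth at most k. Each non-constant term of depth ≤ k is some function symbol applied to depth-≤(k−1) arguments, giving N_k = 4 + N_{k-1}.
  N_0 = 4
  N_1 = 4 + 4 = 8
So there are 8 ground terms available for substitution.
There is 1 variable to instantiate (w),  occurring in at least one literal, so different choices give different ground instances.
Number of ground instances = 8.

8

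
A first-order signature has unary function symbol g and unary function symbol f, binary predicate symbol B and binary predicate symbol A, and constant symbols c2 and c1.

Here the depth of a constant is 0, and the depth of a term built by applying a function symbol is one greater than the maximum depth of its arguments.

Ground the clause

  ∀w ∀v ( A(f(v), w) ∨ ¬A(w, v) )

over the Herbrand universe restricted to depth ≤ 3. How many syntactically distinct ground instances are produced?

900

Ground terms of depth ≤ 3:
  Count level by level. With function symbols g/1, f/1, the terms of depth ≤ k are the 2 constants together with each function applied to depth-≤(k−1) tuples, so N_k = 2 + N_{k-1} + N_{k-1}.
  N_0 = 2
  N_1 = 2 + 2 + 2 = 6
  N_2 = 2 + 6 + 6 = 14
  N_3 = 2 + 14 + 14 = 30
So there are 30 ground terms available for substitution.
Each of w, v ranges independently over the available ground terms, and distinct assignments produce distinct instances.
Number of ground instances = 30^2 = 900.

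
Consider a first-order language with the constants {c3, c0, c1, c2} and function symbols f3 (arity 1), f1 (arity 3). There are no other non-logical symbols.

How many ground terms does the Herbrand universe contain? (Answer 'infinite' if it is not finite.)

The signature has at least one function symbol (f3, arity 1) and at least one constant (c3).
Iterating f3 gives infinitely many distinct ground terms: c3, f3(c3), f3(f3(c3)), ...
So the Herbrand universe is infinite.

infinite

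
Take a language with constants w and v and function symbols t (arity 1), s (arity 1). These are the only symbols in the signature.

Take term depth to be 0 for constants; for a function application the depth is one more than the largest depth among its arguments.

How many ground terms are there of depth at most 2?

14

Count level by level. With function symbols t/1, s/1, the terms of depth ≤ k are the 2 constants together with each function applied to depth-≤(k−1) tuples, so N_k = 2 + N_{k-1} + N_{k-1}.
N_0 = 2
N_1 = 2 + 2 + 2 = 6
N_2 = 2 + 6 + 6 = 14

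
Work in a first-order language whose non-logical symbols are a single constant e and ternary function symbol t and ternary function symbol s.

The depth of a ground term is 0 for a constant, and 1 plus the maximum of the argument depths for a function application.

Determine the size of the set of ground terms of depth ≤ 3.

Write N_k for the number of ground terms of depth ≤ k. A term of depth ≤ k is either a constant or a function symbol applied to arguments of depth ≤ k−1, so N_k = 1 + N_{k-1}^3 + N_{k-1}^3.
N_0 = 1
N_1 = 1 + 1^3 + 1^3 = 3
N_2 = 1 + 3^3 + 3^3 = 55
N_3 = 1 + 55^3 + 55^3 = 332751

332751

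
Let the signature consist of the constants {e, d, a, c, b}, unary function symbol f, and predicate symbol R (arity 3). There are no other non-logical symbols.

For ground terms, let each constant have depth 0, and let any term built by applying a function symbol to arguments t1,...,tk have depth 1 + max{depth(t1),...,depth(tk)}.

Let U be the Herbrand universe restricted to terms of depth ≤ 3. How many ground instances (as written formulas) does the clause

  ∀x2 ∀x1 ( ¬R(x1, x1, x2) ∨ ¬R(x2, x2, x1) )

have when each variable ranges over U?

Ground terms of depth ≤ 3:
  Write N_k for the number of ground terms of depth ≤ k. A term of depth ≤ k is either a constant or a function symbol applied to arguments of depth ≤ k−1, so N_k = 5 + N_{k-1}.
  N_0 = 5
  N_1 = 5 + 5 = 10
  N_2 = 5 + 10 = 15
  N_3 = 5 + 15 = 20
So there are 20 ground terms available for substitution.
There are 2 variables to instantiate (x2, x1), each occurring in at least one literal, so different choices give different ground instances.
Number of ground instances = 20^2 = 400.

400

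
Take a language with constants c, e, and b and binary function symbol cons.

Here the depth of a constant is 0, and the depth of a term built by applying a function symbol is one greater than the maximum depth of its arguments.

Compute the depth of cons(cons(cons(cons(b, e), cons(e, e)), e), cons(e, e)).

depth(cons(b, e)) = 1 + max(0, 0) = 1
depth(cons(e, e)) = 1 + max(0, 0) = 1
depth(cons(cons(b, e), cons(e, e))) = 1 + max(1, 1) = 2
depth(cons(cons(cons(b, e), cons(e, e)), e)) = 1 + max(2, 0) = 3
depth(cons(cons(cons(cons(b, e), cons(e, e)), e), cons(e, e))) = 1 + max(3, 1) = 4

4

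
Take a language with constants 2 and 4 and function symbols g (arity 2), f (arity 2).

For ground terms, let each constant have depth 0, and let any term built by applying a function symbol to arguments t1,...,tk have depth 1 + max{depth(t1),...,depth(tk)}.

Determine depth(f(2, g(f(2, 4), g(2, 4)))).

depth(f(2, 4)) = 1 + max(0, 0) = 1
depth(g(2, 4)) = 1 + max(0, 0) = 1
depth(g(f(2, 4), g(2, 4))) = 1 + max(1, 1) = 2
depth(f(2, g(f(2, 4), g(2, 4)))) = 1 + max(0, 2) = 3

3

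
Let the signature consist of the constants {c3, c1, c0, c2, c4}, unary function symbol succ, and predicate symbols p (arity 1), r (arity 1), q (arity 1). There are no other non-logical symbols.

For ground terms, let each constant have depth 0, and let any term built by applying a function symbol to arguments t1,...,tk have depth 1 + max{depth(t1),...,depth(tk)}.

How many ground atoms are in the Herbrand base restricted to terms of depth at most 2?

First count ground terms of depth ≤ 2.
Let N_k count ground terms of depth at most k. Each non-constant term of depth ≤ k is some function symbol applied to depth-≤(k−1) arguments, giving N_k = 5 + N_{k-1}.
N_0 = 5
N_1 = 5 + 5 = 10
N_2 = 5 + 10 = 15
So |H| = 15.
For each predicate symbol, the number of ground atoms is |H| raised to its arity; summing:
  p: 15;  r: 15;  q: 15
Total ground atoms: 15 + 15 + 15 = 45.

45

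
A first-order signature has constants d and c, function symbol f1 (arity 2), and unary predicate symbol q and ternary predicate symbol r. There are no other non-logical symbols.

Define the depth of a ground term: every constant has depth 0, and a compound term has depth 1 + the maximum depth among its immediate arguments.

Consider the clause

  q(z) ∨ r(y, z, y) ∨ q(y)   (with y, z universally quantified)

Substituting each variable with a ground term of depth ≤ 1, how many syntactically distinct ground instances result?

Ground terms of depth ≤ 1:
  Write N_k for the number of ground terms of depth ≤ k. A term of depth ≤ k is either a constant or a function symbol applied to arguments of depth ≤ k−1, so N_k = 2 + N_{k-1}^2.
  N_0 = 2
  N_1 = 2 + 2^2 = 6
So there are 6 ground terms available for substitution.
There are 2 variables to instantiate (y, z), each occurring in at least one literal, so different choices give different ground instances.
Number of ground instances = 6^2 = 36.

36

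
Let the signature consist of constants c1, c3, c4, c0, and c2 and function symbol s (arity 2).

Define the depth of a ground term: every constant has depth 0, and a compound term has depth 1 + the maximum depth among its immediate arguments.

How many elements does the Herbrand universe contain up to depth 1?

30

Let N_k count ground terms of depth at most k. Each non-constant term of depth ≤ k is some function symbol applied to depth-≤(k−1) arguments, giving N_k = 5 + N_{k-1}^2.
N_0 = 5
N_1 = 5 + 5^2 = 30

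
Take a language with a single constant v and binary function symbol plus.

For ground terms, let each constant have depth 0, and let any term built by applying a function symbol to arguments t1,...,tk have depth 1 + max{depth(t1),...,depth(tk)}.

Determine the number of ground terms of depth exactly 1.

Count level by level. With function symbols plus/2, the terms of depth ≤ k are the 1 constant together with each function applied to depth-≤(k−1) tuples, so N_k = 1 + N_{k-1}^2.
N_0 = 1
N_1 = 1 + 1^2 = 2
Terms of depth exactly 1: N_1 − N_0 = 2 − 1 = 1.

1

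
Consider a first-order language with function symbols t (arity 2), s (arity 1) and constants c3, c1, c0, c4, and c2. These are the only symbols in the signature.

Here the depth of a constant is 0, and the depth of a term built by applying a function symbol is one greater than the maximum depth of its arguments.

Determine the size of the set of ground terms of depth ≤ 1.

35

Write N_k for the number of ground terms of depth ≤ k. A term of depth ≤ k is either a constant or a function symbol applied to arguments of depth ≤ k−1, so N_k = 5 + N_{k-1}^2 + N_{k-1}.
N_0 = 5
N_1 = 5 + 5^2 + 5 = 35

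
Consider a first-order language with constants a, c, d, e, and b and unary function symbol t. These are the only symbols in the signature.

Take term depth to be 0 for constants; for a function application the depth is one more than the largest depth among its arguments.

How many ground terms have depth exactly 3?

If N_k denotes the number of depth-≤k ground terms, the 5 constants give N_0 = 5, and each function symbol of arity r contributes N_{k-1}^r new terms at level k: N_k = 5 + N_{k-1}.
N_0 = 5
N_1 = 5 + 5 = 10
N_2 = 5 + 10 = 15
N_3 = 5 + 15 = 20
Terms of depth exactly 3: N_3 − N_2 = 20 − 15 = 5.

5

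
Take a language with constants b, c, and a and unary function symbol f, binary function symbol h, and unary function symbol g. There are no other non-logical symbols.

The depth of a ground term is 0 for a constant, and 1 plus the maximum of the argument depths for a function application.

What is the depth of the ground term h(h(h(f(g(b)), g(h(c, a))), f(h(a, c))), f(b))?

depth(g(b)) = 1 + depth(b) = 1 + 0 = 1
depth(f(g(b))) = 1 + depth(g(b)) = 1 + 1 = 2
depth(h(c, a)) = 1 + max(0, 0) = 1
depth(g(h(c, a))) = 1 + depth(h(c, a)) = 1 + 1 = 2
depth(h(f(g(b)), g(h(c, a)))) = 1 + max(2, 2) = 3
depth(h(a, c)) = 1 + max(0, 0) = 1
depth(f(h(a, c))) = 1 + depth(h(a, c)) = 1 + 1 = 2
depth(h(h(f(g(b)), g(h(c, a))), f(h(a, c)))) = 1 + max(3, 2) = 4
depth(f(b)) = 1 + depth(b) = 1 + 0 = 1
depth(h(h(h(f(g(b)), g(h(c, a))), f(h(a, c))), f(b))) = 1 + max(4, 1) = 5

5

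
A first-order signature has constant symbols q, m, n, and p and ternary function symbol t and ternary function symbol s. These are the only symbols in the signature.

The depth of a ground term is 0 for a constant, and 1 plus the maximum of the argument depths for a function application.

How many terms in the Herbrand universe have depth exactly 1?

128

If N_k denotes the number of depth-≤k ground terms, the 4 constants give N_0 = 4, and each function symbol of arity r contributes N_{k-1}^r new terms at level k: N_k = 4 + N_{k-1}^3 + N_{k-1}^3.
N_0 = 4
N_1 = 4 + 4^3 + 4^3 = 132
Terms of depth exactly 1: N_1 − N_0 = 132 − 4 = 128.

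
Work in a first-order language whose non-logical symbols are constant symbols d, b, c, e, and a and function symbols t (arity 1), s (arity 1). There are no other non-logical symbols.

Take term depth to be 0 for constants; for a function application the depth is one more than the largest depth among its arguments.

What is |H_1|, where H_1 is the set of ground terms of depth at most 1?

Write N_k for the number of ground terms of depth ≤ k. A term of depth ≤ k is either a constant or a function symbol applied to arguments of depth ≤ k−1, so N_k = 5 + N_{k-1} + N_{k-1}.
N_0 = 5
N_1 = 5 + 5 + 5 = 15

15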